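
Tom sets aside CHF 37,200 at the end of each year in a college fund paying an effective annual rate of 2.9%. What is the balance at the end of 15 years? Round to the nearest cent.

CHF 686,830.17

FV = 37200 × [(1+0.029)^15 − 1] / 0.029 = 37200 × 18.463177 = 686,830.1676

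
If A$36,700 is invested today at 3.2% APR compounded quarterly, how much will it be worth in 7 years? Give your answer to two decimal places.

i = 0.032/4 = 0.008 per quarter; n = 7·4 = 28.
FV = PV·(1+i)^n = 36,700 × 1.249956 = 45,873.4035

A$45,873.40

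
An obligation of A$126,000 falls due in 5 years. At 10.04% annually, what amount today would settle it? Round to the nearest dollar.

A$78,094

Discount factor = (1+0.1004)^(−5) = 0.619794; PV = 126,000 × 0.619794 = 78,093.9943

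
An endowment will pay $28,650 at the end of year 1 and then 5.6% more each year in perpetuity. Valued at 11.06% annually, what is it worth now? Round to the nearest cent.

PV = D₁/(r − g) = 28650/(0.1106 − 0.056) = 524,725.2747

$524,725.27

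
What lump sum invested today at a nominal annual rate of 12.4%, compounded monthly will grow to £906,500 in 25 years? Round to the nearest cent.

With 12 periods per year: i = 0.0103333, n = 300.
Discount factor = (1+0.0103333)^(−300) = 0.045772; PV = 906,500 × 0.045772 = 41,491.8992

£41,491.90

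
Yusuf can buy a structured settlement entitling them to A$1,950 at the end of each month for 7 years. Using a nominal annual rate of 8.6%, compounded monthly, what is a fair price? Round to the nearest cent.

A$122,743.27

With 12 periods per year: i = 0.00716667, n = 84.
PV = 1950 × [1 − (1+0.00716667)^(−84)] / 0.00716667 = 1950 × 62.945265 = 122,743.2658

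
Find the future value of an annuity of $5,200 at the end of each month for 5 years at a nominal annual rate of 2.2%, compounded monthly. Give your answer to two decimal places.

$329,488.04

Periodic rate i = 0.022/12 = 0.00183333; n = 5 × 12 = 60 periods.
Accumulation factor s(60|0.00183333) = 63.363085; FV = 5200 × 63.363085 = 329,488.0409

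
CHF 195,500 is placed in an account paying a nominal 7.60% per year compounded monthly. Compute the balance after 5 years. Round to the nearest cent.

i = 0.076/12 = 0.00633333 per month; n = 5·12 = 60.
FV = 195,500 × (1 + 0.00633333)^60 = 285,534.2831

CHF 285,534.28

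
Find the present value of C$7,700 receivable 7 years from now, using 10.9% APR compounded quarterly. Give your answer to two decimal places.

i = 0.109/4 = 0.02725 per quarter; n = 7·4 = 28.
PV = FV·(1+i)^(−n) = 7,700 × 0.471051 = 3,627.0916

C$3,627.09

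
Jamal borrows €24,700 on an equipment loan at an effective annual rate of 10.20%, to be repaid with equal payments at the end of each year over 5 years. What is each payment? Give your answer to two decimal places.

€6,549.12

PMT = 24700 / ( [1 − (1+0.102)^(−5)] / 0.102 ) = 24700 / 3.771498 = 6,549.1225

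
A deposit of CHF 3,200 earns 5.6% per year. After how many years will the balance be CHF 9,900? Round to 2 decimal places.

20.73 years

n = ln(9900/3200) / ln(1+0.056) = ln(3.09375) / 0.054488 = 20.7271 years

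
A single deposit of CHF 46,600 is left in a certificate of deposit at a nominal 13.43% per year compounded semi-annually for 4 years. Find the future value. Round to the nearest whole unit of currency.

CHF 78,377

Periodic rate i = 0.1343/2 = 0.06715; n = 4 × 2 = 8 periods.
FV = PV·(1+i)^n = 46,600 × 1.681914 = 78,377.1859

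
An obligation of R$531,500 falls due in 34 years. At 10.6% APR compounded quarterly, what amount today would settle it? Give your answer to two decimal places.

With 4 periods per year: i = 0.0265, n = 136.
Discount factor = (1+0.0265)^(−136) = 0.028522; PV = 531,500 × 0.028522 = 15,159.5240

R$15,159.52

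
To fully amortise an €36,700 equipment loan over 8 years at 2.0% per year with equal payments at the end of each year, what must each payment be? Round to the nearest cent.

Annuity-PV factor = 7.325481; PMT = 36700 / 7.325481 = 5,009.9096

€5,009.91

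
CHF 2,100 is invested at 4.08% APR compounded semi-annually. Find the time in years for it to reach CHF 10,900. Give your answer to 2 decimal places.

Periodic rate i = 0.0408/2 = 0.0204.
(1+i)^n = 10900/2100 = 5.19048, so n = ln 5.19048 / ln 1.0204 = 81.5474 half-years
= 81.5474/2 years

40.77 years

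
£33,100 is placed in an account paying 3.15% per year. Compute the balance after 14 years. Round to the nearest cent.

33,100 × (1+0.0315)^14 = 33,100 × 1.543723 = 51,097.2169

£51,097.22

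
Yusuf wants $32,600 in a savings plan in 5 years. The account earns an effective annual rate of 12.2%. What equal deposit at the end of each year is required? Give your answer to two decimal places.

FV-annuity factor = 6.378141; PMT = 32600 / 6.378141 = 5,111.2073

$5,111.21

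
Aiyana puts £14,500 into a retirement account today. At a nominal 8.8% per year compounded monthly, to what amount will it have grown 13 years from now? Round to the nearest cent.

Periodic rate i = 0.088/12 = 0.00733333; n = 13 × 12 = 156 periods.
FV = 14,500 × (1 + 0.00733333)^156 = 45,330.2408

£45,330.24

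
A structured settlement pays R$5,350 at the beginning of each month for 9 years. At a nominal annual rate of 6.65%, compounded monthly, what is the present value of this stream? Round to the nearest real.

With 12 periods per year: i = 0.00554167, n = 108.
Annuity factor a(108|0.00554167) × (1+i) = 81.554234; PV = 5350 × 81.554234 = 436,315.1522
(annuity-due: payments at period start, so ×(1+i).)

R$436,315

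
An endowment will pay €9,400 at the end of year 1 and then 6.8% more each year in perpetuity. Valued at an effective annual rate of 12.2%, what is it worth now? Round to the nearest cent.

€174,074.07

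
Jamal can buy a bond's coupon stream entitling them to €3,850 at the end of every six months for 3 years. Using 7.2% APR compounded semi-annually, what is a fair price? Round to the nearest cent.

€20,447.71

With 2 periods per year: i = 0.036, n = 6.
PV = PMT · [1 − (1+i)^(−n)] / i = 3850 · 5.311094 = 20,447.7131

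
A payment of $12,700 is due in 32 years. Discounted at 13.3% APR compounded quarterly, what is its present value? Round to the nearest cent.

$192.98

Periodic rate i = 0.133/4 = 0.03325; n = 32 × 4 = 128 periods.
PV = FV·(1+i)^(−n) = 12,700 × 0.015195 = 192.9793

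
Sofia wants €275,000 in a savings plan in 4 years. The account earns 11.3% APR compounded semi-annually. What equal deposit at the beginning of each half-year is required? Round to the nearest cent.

€26,631.27

With 2 periods per year: i = 0.0565, n = 8.
PMT = 275000 / ( [(1+0.0565)^8 − 1] / 0.0565 × (1+i) ) = 275000 / 10.326208 = 26,631.2663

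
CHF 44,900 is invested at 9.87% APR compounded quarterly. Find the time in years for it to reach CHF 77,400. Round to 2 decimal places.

5.59 years

Periodic rate i = 0.0987/4 = 0.024675.
n = ln(77400/44900) / ln(1+0.024675) = ln(1.72383) / 0.024375 = 22.3400 quarters
= 22.3400/4 years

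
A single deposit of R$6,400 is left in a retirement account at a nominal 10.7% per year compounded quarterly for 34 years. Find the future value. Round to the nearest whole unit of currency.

R$231,943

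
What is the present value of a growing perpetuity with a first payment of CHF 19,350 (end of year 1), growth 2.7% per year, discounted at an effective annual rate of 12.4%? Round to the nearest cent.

PV = D₁/(r − g) = 19350/(0.124 − 0.027) = 199,484.5361

CHF 199,484.54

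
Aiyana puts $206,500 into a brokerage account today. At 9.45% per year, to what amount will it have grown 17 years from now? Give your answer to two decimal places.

$958,491.08

FV = PV·(1+i)^n = 206,500 × 4.641603 = 958,491.0818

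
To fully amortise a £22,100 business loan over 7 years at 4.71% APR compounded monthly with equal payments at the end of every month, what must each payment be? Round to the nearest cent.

£309.36

i = 0.0471/12 = 0.003925 per month; n = 7·12 = 84.
Annuity-PV factor = 71.438551; PMT = 22100 / 71.438551 = 309.3568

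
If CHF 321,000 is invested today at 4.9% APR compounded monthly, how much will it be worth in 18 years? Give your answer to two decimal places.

CHF 774,056.80

Periodic rate i = 0.049/12 = 0.00408333; n = 18 × 12 = 216 periods.
FV = PV·(1+i)^n = 321,000 × 2.411392 = 774,056.8033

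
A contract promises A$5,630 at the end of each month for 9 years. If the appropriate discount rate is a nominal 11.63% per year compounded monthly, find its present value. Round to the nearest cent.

A$375,926.21

i = 0.1163/12 = 0.00969167 per month; n = 9·12 = 108.
PV = 5630 × [1 − (1+0.00969167)^(−108)] / 0.00969167 = 5630 × 66.771973 = 375,926.2096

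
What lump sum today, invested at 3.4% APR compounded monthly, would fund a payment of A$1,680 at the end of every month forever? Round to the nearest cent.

Periodic rate i = 0.034/12 = 0.00283333.
PV = PMT / i = 1680 / 0.00283333 = 592,941.1765

A$592,941.18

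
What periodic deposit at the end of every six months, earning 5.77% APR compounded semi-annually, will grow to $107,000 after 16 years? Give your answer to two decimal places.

$2,079.24

Periodic rate i = 0.0577/2 = 0.02885; n = 16 × 2 = 32 periods.
PMT = 107000 / ( [(1+0.02885)^32 − 1] / 0.02885 ) = 107000 / 51.461156 = 2,079.2382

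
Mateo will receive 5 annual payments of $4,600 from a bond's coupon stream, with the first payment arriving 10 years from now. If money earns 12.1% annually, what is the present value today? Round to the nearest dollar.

$5,917

Value one period before first payment (t=9): 4600 × [1 − (1+0.121)^(−5)] / 0.121 = 4600 × 3.595864 = 16,540.9738
PV₀ = 16,540.9738 / (1+0.121)^9 = 16,540.9738 / 2.795442 = 5,917.1225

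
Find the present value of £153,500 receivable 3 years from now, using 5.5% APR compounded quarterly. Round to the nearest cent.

£130,298.07

With 4 periods per year: i = 0.01375, n = 12.
PV = 153,500 / (1 + 0.01375)^12 = 153,500 / 1.178068 = 130,298.0671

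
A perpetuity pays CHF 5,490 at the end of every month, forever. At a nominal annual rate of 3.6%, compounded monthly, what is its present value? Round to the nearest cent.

CHF 1,830,000.00

Periodic rate i = 0.036/12 = 0.003.
PV = PMT / i = 5490 / 0.003 = 1,830,000.0000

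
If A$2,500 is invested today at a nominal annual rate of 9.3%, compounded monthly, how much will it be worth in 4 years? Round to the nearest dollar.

A$3,621

With 12 periods per year: i = 0.00775, n = 48.
FV = PV·(1+i)^n = 2,500 × 1.448554 = 3,621.3853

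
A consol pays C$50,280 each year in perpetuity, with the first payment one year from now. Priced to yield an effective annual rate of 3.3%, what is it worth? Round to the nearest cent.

PV = PMT / i = 50280 / 0.033 = 1,523,636.3636

C$1,523,636.36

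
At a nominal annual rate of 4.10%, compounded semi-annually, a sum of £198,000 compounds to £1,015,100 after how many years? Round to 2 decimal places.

40.27 years

Periodic rate i = 0.041/2 = 0.0205.
n = ln(1.0151e+06/198000) / ln(1+0.0205) = ln(5.12677) / 0.020293 = 80.5450 half-years
= 80.5450/2 years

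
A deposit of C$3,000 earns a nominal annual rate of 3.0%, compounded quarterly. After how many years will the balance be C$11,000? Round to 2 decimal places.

43.47 years

Periodic rate i = 0.03/4 = 0.0075.
n = ln(11000/3000) / ln(1+0.0075) = ln(3.66667) / 0.007472 = 173.8866 quarters
= 173.8866/4 years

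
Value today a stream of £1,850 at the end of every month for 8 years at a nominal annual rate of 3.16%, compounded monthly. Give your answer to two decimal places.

Periodic rate i = 0.0316/12 = 0.00263333; n = 8 × 12 = 96 periods.
PV = PMT · [1 − (1+i)^(−n)] / i = 1850 · 84.728627 = 156,747.9598

£156,747.96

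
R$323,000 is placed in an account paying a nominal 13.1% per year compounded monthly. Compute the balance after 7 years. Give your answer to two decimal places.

Periodic rate i = 0.131/12 = 0.0109167; n = 7 × 12 = 84 periods.
FV = PV·(1+i)^n = 323,000 × 2.489373 = 804,067.4537

R$804,067.45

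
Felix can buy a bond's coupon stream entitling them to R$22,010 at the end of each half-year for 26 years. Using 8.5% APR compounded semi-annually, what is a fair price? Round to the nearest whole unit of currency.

Periodic rate i = 0.085/2 = 0.0425; n = 26 × 2 = 52 periods.
Annuity factor a(52|0.0425) = 20.827596; PV = 22010 × 20.827596 = 458,415.3840

R$458,415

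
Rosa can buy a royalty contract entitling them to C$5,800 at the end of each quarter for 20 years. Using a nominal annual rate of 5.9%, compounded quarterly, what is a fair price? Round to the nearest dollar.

C$271,346

With 4 periods per year: i = 0.01475, n = 80.
PV = PMT · [1 − (1+i)^(−n)] / i = 5800 · 46.783846 = 271,346.3084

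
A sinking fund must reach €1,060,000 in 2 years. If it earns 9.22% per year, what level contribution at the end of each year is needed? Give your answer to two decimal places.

FV-annuity factor = 2.092200; PMT = 1.06e+06 / 2.092200 = 506,643.7243

€506,643.72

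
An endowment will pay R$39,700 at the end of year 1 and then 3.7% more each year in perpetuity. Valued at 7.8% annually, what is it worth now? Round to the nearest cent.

PV = D₁/(r − g) = 39700/(0.078 − 0.037) = 968,292.6829

R$968,292.68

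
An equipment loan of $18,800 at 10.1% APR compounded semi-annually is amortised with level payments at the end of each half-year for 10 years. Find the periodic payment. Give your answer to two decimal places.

i = 0.101/2 = 0.0505 per half-year; n = 10·2 = 20.
Annuity-PV factor = 12.409546; PMT = 18800 / 12.409546 = 1,514.9628

$1,514.96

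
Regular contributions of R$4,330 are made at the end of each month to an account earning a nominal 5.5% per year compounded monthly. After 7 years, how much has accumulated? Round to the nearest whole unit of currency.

With 12 periods per year: i = 0.00458333, n = 84.
FV = 4330 × [(1+0.00458333)^84 − 1] / 0.00458333 = 4330 × 102.179391 = 442,436.7639

R$442,437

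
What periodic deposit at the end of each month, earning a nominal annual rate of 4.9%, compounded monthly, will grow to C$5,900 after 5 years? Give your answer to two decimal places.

Periodic rate i = 0.049/12 = 0.00408333; n = 5 × 12 = 60 periods.
PMT = 5900 / ( [(1+0.00408333)^60 − 1] / 0.00408333 ) = 5900 / 67.832848 = 86.9785

C$86.98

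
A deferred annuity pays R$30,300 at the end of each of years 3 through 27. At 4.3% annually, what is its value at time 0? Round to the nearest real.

R$421,649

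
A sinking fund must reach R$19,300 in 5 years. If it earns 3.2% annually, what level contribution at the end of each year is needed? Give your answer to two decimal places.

PMT = 19300 / ( [(1+0.032)^5 − 1] / 0.032 ) = 19300 / 5.330405 = 3,620.7381

R$3,620.74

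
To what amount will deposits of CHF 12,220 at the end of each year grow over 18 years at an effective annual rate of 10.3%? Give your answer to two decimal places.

FV = 12220 × [(1+0.103)^18 − 1] / 0.103 = 12220 × 46.983291 = 574,135.8155

CHF 574,135.82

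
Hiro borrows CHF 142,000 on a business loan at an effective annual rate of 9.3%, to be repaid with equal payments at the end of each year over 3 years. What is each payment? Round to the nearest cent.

PMT = 142000 / ( [1 − (1+0.093)^(−3)] / 0.093 ) = 142000 / 2.517822 = 56,397.9588

CHF 56,397.96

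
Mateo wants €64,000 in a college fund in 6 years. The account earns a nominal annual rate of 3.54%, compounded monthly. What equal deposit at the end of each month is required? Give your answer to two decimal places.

Periodic rate i = 0.0354/12 = 0.00295; n = 6 × 12 = 72 periods.
PMT = 64000 / ( [(1+0.00295)^72 − 1] / 0.00295 ) = 64000 / 80.086724 = 799.1337

€799.13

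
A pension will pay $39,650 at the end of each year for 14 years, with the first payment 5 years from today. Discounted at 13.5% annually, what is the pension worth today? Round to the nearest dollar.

Value one period before first payment (t=4): 39650 × [1 − (1+0.135)^(−14)] / 0.135 = 39650 × 6.149281 = 243,819.0041
Discount back 4 years: 243,819.0041 × (1+0.135)^(−4) = 243,819.0041 × 0.602583 = 146,921.0782

$146,921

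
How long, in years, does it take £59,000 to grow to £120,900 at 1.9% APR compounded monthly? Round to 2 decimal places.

37.79 years

Periodic rate i = 0.019/12 = 0.00158333.
n = ln(120900/59000) / ln(1+0.00158333) = ln(2.04915) / 0.001582 = 453.4700 months
= 453.4700/12 years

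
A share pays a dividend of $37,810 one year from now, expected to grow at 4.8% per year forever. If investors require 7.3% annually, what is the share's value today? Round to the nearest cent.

$1,512,400.00

PV = D₁/(r − g) = 37810/(0.073 − 0.048) = 1,512,400.0000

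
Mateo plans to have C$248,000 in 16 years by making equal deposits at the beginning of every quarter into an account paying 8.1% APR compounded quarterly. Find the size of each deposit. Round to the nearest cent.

i = 0.081/4 = 0.02025 per quarter; n = 16·4 = 64.
FV-annuity factor × (1+i) = 131.379746; PMT = 248000 / 131.379746 = 1,887.6578

C$1,887.66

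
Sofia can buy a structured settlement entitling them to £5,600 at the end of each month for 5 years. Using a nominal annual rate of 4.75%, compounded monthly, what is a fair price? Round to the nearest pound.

£298,557

Periodic rate i = 0.0475/12 = 0.00395833; n = 5 × 12 = 60 periods.
PV = 5600 × [1 − (1+0.00395833)^(−60)] / 0.00395833 = 5600 × 53.313680 = 298,556.6071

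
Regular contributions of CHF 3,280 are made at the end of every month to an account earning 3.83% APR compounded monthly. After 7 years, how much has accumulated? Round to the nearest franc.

CHF 315,414

i = 0.0383/12 = 0.00319167 per month; n = 7·12 = 84.
FV = PMT · [(1+i)^n − 1] / i = 3280 · 96.162859 = 315,414.1786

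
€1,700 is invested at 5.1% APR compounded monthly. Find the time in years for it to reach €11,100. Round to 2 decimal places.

Periodic rate i = 0.051/12 = 0.00425.
(1+i)^n = 11100/1700 = 6.52941, so n = ln 6.52941 / ln 1.00425 = 442.4238 months
= 442.4238/12 years

36.87 years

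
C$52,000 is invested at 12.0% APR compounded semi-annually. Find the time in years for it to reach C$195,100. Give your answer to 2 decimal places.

11.35 years

Periodic rate i = 0.12/2 = 0.06.
(1+i)^n = 195100/52000 = 3.75192, so n = ln 3.75192 / ln 1.06 = 22.6925 half-years
= 22.6925/2 years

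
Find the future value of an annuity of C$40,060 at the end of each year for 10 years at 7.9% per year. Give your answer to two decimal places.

FV = PMT · [(1+i)^n − 1] / i = 40060 · 14.417950 = 577,583.0707

C$577,583.07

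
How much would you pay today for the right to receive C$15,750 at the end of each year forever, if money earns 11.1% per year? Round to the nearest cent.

C$141,891.89

PV = PMT / i = 15750 / 0.111 = 141,891.8919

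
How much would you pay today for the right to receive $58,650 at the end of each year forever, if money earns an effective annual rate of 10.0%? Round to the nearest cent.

PV = PMT / i = 58650 / 0.1 = 586,500.0000

$586,500.00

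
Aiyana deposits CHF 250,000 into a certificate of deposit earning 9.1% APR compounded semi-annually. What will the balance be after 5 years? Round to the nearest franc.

CHF 390,104

With 2 periods per year: i = 0.0455, n = 10.
250,000 × (1+0.0455)^10 = 250,000 × 1.560416 = 390,103.9791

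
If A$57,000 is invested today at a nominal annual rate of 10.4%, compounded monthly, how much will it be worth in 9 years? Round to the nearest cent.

i = 0.104/12 = 0.00866667 per month; n = 9·12 = 108.
FV = PV·(1+i)^n = 57,000 × 2.539500 = 144,751.5104

A$144,751.51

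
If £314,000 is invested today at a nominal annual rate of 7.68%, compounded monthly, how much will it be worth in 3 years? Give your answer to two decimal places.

Periodic rate i = 0.0768/12 = 0.0064; n = 3 × 12 = 36 periods.
FV = PV·(1+i)^n = 314,000 × 1.258180 = 395,068.3692

£395,068.37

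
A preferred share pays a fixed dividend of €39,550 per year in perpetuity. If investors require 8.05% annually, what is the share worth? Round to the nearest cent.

€491,304.35

PV = PMT / i = 39550 / 0.0805 = 491,304.3478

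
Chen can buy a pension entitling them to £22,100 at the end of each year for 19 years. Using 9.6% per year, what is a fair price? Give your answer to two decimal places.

Annuity factor a(19|0.096) = 8.591392; PV = 22100 × 8.591392 = 189,869.7621

£189,869.76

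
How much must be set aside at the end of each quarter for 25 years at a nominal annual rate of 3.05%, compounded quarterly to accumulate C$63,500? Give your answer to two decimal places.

C$425.68

With 4 periods per year: i = 0.007625, n = 100.
PMT = 63500 / ( [(1+0.007625)^100 − 1] / 0.007625 ) = 63500 / 149.172126 = 425.6827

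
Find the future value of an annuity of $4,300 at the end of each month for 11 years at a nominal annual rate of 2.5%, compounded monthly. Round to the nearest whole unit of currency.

Periodic rate i = 0.025/12 = 0.00208333; n = 11 × 12 = 132 periods.
FV = 4300 × [(1+0.00208333)^132 − 1] / 0.00208333 = 4300 × 151.753978 = 652,542.1048

$652,542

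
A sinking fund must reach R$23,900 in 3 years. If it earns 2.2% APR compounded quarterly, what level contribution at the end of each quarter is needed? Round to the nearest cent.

i = 0.022/4 = 0.0055 per quarter; n = 3·4 = 12.
PMT = 23900 / ( [(1+0.0055)^12 − 1] / 0.0055 ) = 23900 / 12.369738 = 1,932.1347

R$1,932.13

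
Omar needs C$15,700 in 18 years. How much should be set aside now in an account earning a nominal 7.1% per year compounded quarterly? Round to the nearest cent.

C$4,423.23

With 4 periods per year: i = 0.01775, n = 72.
PV = 15,700 / (1 + 0.01775)^72 = 15,700 / 3.549441 = 4,423.2314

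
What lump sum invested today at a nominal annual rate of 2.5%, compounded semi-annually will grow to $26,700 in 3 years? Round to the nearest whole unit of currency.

Periodic rate i = 0.025/2 = 0.0125; n = 3 × 2 = 6 periods.
PV = 26,700 / (1 + 0.0125)^6 = 26,700 / 1.077383 = 24,782.2692

$24,782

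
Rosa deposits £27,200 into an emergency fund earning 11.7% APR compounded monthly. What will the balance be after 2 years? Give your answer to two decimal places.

£34,332.20

i = 0.117/12 = 0.00975 per month; n = 2·12 = 24.
FV = PV·(1+i)^n = 27,200 × 1.262213 = 34,332.1964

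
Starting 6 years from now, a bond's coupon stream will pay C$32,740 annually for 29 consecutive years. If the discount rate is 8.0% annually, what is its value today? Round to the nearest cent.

Value one period before first payment (t=5): 32740 × [1 − (1+0.08)^(−29)] / 0.08 = 32740 × 11.158406 = 365,326.2128
Discount back 5 years: 365,326.2128 × (1+0.08)^(−5) = 365,326.2128 × 0.680583 = 248,634.8819

C$248,634.88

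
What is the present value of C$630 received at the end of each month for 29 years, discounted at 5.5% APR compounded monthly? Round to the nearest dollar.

C$109,462

Periodic rate i = 0.055/12 = 0.00458333; n = 29 × 12 = 348 periods.
PV = PMT · [1 − (1+i)^(−n)] / i = 630 · 173.749245 = 109,462.0246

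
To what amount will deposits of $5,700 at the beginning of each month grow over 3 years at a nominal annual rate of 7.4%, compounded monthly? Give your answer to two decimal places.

Periodic rate i = 0.074/12 = 0.00616667; n = 3 × 12 = 36 periods.
FV = 5700 × [(1+0.00616667)^36 − 1] / 0.00616667 × (1+i) = 5700 × 40.418615 = 230,386.1075
Payments are at the start of each period, so multiply by (1+i).

$230,386.11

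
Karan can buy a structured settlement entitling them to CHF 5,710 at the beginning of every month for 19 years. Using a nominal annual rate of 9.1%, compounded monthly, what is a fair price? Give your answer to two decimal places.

CHF 623,159.77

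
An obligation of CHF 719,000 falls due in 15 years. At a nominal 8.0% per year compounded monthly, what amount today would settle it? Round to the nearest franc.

i = 0.08/12 = 0.00666667 per month; n = 15·12 = 180.
PV = 719,000 / (1 + 0.00666667)^180 = 719,000 / 3.306921 = 217,422.7616

CHF 217,423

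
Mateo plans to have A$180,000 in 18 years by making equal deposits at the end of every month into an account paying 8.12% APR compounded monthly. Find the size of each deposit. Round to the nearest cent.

A$370.02

Periodic rate i = 0.0812/12 = 0.00676667; n = 18 × 12 = 216 periods.
FV-annuity factor = 486.454443; PMT = 180000 / 486.454443 = 370.0244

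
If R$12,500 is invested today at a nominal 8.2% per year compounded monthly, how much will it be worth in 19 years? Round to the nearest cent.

Periodic rate i = 0.082/12 = 0.00683333; n = 19 × 12 = 228 periods.
FV = 12,500 × (1 + 0.00683333)^228 = 59,052.6609

R$59,052.66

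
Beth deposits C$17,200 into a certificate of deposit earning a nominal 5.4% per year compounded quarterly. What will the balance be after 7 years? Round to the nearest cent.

With 4 periods per year: i = 0.0135, n = 28.
FV = 17,200 × (1 + 0.0135)^28 = 25,037.6481

C$25,037.65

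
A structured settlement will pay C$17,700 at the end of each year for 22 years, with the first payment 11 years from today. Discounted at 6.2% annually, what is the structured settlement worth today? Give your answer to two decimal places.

C$114,787.62

PV at t=10 (ordinary 22-year annuity): 17700 × a(22|0.062) = 17700 × 11.834964 = 209,478.8631
Discount back 10 years: 209,478.8631 × (1+0.062)^(−10) = 209,478.8631 × 0.547968 = 114,787.6172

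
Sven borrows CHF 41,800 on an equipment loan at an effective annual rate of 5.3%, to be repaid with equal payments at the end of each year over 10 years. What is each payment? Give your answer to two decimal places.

Annuity-PV factor = 7.610464; PMT = 41800 / 7.610464 = 5,492.4375

CHF 5,492.44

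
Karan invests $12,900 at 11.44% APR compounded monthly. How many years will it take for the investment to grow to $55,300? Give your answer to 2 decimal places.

Periodic rate i = 0.1144/12 = 0.00953333.
n = ln(55300/12900) / ln(1+0.00953333) = ln(4.28682) / 0.009488 = 153.4062 months
= 153.4062/12 years

12.78 years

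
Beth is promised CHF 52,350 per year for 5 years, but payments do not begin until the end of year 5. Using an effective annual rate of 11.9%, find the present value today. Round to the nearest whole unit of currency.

Value one period before first payment (t=4): 52350 × [1 − (1+0.119)^(−5)] / 0.119 = 52350 × 3.613724 = 189,178.4660
Discount back 4 years: 189,178.4660 × (1+0.119)^(−4) = 189,178.4660 × 0.637793 = 120,656.6751

CHF 120,657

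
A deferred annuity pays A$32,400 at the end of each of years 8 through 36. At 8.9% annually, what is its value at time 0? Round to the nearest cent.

A$183,518.37

PV at t=7 (ordinary 29-year annuity): 32400 × a(29|0.089) = 32400 × 10.287970 = 333,330.2288
PV₀ = 333,330.2288 / (1+0.089)^7 = 333,330.2288 / 1.816332 = 183,518.3695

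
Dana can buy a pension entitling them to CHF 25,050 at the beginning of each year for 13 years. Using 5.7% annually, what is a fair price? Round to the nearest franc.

PV = 25050 × [1 − (1+0.057)^(−13)] / 0.057 × (1+i) = 25050 × 9.523470 = 238,562.9242
Payments are at the start of each period, so multiply by (1+i).

CHF 238,563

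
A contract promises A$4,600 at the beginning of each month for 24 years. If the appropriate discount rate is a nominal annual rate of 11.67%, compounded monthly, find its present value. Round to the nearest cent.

i = 0.1167/12 = 0.009725 per month; n = 24·12 = 288.
PV = PMT · [1 − (1+i)^(−n)] / i × (1+i) = 4600 · 97.433095 = 448,192.2357
(annuity-due: payments at period start, so ×(1+i).)

A$448,192.24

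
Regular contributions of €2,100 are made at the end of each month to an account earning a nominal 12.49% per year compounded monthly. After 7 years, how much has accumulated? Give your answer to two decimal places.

€279,719.79

i = 0.1249/12 = 0.0104083 per month; n = 7·12 = 84.
FV = 2100 × [(1+0.0104083)^84 − 1] / 0.0104083 = 2100 × 133.199899 = 279,719.7885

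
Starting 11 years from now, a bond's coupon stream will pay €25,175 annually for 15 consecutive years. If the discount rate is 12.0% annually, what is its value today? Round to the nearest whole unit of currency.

€55,207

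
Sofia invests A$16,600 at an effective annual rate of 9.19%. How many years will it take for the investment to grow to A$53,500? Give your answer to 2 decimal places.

13.31 years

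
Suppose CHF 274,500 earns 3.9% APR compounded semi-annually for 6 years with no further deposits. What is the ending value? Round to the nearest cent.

CHF 346,090.05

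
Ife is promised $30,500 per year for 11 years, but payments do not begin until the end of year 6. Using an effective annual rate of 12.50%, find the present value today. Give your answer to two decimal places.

$98,338.91

PV at t=5 (ordinary 11-year annuity): 30500 × a(11|0.125) = 30500 × 5.810161 = 177,209.9022
PV₀ = 177,209.9022 / (1+0.125)^5 = 177,209.9022 / 1.802032 = 98,338.9063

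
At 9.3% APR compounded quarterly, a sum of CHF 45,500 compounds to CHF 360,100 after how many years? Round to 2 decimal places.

22.50 years

Periodic rate i = 0.093/4 = 0.02325.
(1+i)^n = 360100/45500 = 7.91429, so n = ln 7.91429 / ln 1.02325 = 90.0054 quarters
= 90.0054/4 years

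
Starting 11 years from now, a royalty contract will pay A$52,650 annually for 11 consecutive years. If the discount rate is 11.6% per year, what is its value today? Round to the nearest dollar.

A$106,171

PV at t=10 (ordinary 11-year annuity): 52650 × a(11|0.116) = 52650 × 6.042969 = 318,162.3120
Discount back 10 years: 318,162.3120 × (1+0.116)^(−10) = 318,162.3120 × 0.333701 = 106,171.2151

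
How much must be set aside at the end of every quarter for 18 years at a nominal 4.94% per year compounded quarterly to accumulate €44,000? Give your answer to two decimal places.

€382.68

Periodic rate i = 0.0494/4 = 0.01235; n = 18 × 4 = 72 periods.
FV-annuity factor = 114.977101; PMT = 44000 / 114.977101 = 382.6849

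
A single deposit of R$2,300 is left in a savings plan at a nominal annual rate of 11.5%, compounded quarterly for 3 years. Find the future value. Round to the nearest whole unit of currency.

R$3,232

Periodic rate i = 0.115/4 = 0.02875; n = 3 × 4 = 12 periods.
2,300 × (1+0.02875)^12 = 2,300 × 1.405135 = 3,231.8114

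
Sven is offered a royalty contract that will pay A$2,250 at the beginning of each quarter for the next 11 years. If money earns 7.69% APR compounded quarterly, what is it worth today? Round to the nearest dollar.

A$67,679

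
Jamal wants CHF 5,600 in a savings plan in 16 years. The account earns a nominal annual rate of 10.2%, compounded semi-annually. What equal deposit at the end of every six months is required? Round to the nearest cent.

CHF 73.00

i = 0.102/2 = 0.051 per half-year; n = 16·2 = 32.
PMT = 5600 / ( [(1+0.051)^32 − 1] / 0.051 ) = 5600 / 76.712215 = 73.0001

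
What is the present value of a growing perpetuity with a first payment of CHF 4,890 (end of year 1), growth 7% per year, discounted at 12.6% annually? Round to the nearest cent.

CHF 87,321.43

PV = PMT / (i − g) = 4890 / (0.126 − 0.07) = 4890 / 0.056000 = 87,321.4286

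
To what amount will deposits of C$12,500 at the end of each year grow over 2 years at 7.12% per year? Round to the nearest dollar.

FV = PMT · [(1+i)^n − 1] / i = 12500 · 2.071200 = 25,890.0000

C$25,890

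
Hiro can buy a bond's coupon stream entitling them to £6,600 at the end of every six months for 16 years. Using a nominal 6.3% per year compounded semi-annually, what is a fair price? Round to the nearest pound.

£131,860

Periodic rate i = 0.063/2 = 0.0315; n = 16 × 2 = 32 periods.
PV = 6600 × [1 − (1+0.0315)^(−32)] / 0.0315 = 6600 × 19.978808 = 131,860.1326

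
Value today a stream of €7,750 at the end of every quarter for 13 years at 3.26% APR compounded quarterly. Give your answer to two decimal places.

Periodic rate i = 0.0326/4 = 0.00815; n = 13 × 4 = 52 periods.
PV = PMT · [1 − (1+i)^(−n)] / i = 7750 · 42.247847 = 327,420.8136

€327,420.81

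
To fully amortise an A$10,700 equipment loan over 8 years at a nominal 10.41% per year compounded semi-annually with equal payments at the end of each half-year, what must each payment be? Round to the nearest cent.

With 2 periods per year: i = 0.05205, n = 16.
Annuity-PV factor = 10.681350; PMT = 10700 / 10.681350 = 1,001.7460

A$1,001.75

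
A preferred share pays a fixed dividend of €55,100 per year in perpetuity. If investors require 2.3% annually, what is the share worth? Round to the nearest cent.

PV = C/r = 55100/0.023 = 2,395,652.1739

€2,395,652.17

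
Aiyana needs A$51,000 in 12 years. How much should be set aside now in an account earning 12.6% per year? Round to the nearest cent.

A$12,277.49

PV = FV·(1+i)^(−n) = 51,000 × 0.240735 = 12,277.4872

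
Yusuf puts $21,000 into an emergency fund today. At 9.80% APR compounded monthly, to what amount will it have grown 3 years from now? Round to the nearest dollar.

Periodic rate i = 0.098/12 = 0.00816667; n = 3 × 12 = 36 periods.
FV = 21,000 × (1 + 0.00816667)^36 = 28,143.8381

$28,144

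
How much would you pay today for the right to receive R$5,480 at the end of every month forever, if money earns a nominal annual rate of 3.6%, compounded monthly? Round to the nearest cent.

Periodic rate i = 0.036/12 = 0.003.
PV = C/r = 5480/0.003 = 1,826,666.6667

R$1,826,666.67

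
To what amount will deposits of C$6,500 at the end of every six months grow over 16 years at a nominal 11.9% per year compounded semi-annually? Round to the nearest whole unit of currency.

C$585,184

With 2 periods per year: i = 0.0595, n = 32.
Accumulation factor s(32|0.0595) = 90.028335; FV = 6500 × 90.028335 = 585,184.1758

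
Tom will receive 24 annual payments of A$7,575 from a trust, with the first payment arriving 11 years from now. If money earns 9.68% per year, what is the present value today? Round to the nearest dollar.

A$27,680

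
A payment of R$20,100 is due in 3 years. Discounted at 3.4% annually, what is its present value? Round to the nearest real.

R$18,182

PV = 20,100 / (1 + 0.034)^3 = 20,100 / 1.105507 = 18,181.6981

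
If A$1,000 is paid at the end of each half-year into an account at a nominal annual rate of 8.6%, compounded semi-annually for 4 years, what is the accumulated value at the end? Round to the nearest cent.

i = 0.086/2 = 0.043 per half-year; n = 4·2 = 8.
FV = PMT · [(1+i)^n − 1] / i = 1000 · 9.313305 = 9,313.3051

A$9,313.31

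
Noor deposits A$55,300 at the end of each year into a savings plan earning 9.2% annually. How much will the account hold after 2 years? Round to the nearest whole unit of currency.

A$115,688

Accumulation factor s(2|0.092) = 2.092000; FV = 55300 × 2.092000 = 115,687.6000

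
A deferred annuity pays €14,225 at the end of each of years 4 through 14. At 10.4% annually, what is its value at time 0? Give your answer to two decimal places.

Value one period before first payment (t=3): 14225 × [1 − (1+0.104)^(−11)] / 0.104 = 14225 × 6.377161 = 90,715.1133
Discount back 3 years: 90,715.1133 × (1+0.104)^(−3) = 90,715.1133 × 0.743178 = 67,417.4664

€67,417.47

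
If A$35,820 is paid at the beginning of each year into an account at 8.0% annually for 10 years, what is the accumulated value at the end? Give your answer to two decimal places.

A$560,421.36

FV = PMT · [(1+i)^n − 1] / i × (1+i) = 35820 · 15.645487 = 560,421.3609
(Beginning-of-period payments → annuity-due factor ×(1+i).)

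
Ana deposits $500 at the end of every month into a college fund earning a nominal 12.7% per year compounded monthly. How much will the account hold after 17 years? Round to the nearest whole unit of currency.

$357,390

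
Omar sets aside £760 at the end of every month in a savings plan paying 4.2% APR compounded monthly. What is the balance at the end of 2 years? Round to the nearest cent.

Periodic rate i = 0.042/12 = 0.0035; n = 2 × 12 = 24 periods.
FV = 760 × [(1+0.0035)^24 − 1] / 0.0035 = 760 × 24.991256 = 18,993.3546

£18,993.35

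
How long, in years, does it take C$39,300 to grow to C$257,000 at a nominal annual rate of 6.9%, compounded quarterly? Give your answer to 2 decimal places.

27.45 years

Periodic rate i = 0.069/4 = 0.01725.
(1+i)^n = 257000/39300 = 6.53944, so n = ln 6.53944 / ln 1.01725 = 109.7972 quarters
= 109.7972/4 years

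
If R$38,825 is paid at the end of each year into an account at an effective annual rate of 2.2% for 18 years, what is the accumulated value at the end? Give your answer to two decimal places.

Accumulation factor s(18|0.022) = 21.795633; FV = 38825 × 21.795633 = 846,215.4659

R$846,215.47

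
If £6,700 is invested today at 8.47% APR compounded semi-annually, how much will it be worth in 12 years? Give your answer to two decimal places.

£18,130.11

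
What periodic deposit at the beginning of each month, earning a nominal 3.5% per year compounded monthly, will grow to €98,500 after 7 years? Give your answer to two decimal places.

€1,033.52

i = 0.035/12 = 0.00291667 per month; n = 7·12 = 84.
PMT = 98500 / ( [(1+0.00291667)^84 − 1] / 0.00291667 × (1+i) ) = 98500 / 95.305439 = 1,033.5192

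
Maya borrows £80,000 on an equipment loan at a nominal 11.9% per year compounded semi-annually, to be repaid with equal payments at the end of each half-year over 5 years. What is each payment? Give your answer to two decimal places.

i = 0.119/2 = 0.0595 per half-year; n = 5·2 = 10.
Annuity-PV factor = 7.377554; PMT = 80000 / 7.377554 = 10,843.7030

£10,843.70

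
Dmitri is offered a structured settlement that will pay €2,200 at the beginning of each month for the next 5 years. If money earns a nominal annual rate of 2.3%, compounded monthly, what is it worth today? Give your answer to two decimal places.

Periodic rate i = 0.023/12 = 0.00191667; n = 5 × 12 = 60 periods.
Annuity factor a(60|0.00191667) × (1+i) = 56.735878; PV = 2200 × 56.735878 = 124,818.9324
(Beginning-of-period payments → annuity-due factor ×(1+i).)

€124,818.93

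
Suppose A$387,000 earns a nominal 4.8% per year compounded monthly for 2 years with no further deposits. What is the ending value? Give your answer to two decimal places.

A$425,912.19

i = 0.048/12 = 0.004 per month; n = 2·12 = 24.
387,000 × (1+0.004)^24 = 387,000 × 1.100548 = 425,912.1922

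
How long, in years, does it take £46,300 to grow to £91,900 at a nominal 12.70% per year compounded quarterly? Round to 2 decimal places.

Periodic rate i = 0.127/4 = 0.03175.
n = ln(91900/46300) / ln(1+0.03175) = ln(1.98488) / 0.031256 = 21.9334 quarters
= 21.9334/4 years

5.48 years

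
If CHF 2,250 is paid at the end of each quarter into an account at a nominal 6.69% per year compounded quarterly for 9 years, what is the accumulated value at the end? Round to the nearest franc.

Periodic rate i = 0.0669/4 = 0.016725; n = 9 × 4 = 36 periods.
FV = 2250 × [(1+0.016725)^36 − 1] / 0.016725 = 2250 × 48.841814 = 109,894.0825

CHF 109,894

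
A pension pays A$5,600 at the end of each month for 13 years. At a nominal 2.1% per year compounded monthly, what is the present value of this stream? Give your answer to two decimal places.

i = 0.021/12 = 0.00175 per month; n = 13·12 = 156.
PV = PMT · [1 − (1+i)^(−n)] / i = 5600 · 136.414627 = 763,921.9088

A$763,921.91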